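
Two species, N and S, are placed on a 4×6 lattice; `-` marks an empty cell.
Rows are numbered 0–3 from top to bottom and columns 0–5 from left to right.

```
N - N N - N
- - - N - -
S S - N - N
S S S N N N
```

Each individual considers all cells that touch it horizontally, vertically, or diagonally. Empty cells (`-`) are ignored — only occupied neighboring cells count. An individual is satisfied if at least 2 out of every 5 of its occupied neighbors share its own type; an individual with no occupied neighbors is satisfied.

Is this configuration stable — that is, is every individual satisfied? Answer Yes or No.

(0,0)N 0/0 ok
(0,2)N 2/2 ok
(0,3)N 2/2 ok
(0,5)N 0/0 ok
(1,3)N 3/3 ok
(2,0)S 3/3 ok
(2,1)S 4/4 ok
(2,3)N 3/4 ok
(2,5)N 2/2 ok
(3,0)S 3/3 ok
(3,1)S 4/4 ok
(3,2)S 2/4 ok
(3,3)N 2/3 ok
(3,4)N 4/4 ok
(3,5)N 2/2 ok
All meet the threshold, so the configuration is stable.

Yes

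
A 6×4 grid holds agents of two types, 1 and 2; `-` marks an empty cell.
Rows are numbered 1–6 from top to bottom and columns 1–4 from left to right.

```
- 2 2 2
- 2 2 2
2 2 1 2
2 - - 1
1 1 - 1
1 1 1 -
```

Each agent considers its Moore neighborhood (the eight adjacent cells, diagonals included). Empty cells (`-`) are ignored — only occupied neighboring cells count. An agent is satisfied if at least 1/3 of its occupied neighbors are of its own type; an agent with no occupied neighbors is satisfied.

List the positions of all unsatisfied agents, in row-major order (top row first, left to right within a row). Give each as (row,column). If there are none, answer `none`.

(3,3)

Row 1: (1,2)2 3/3 satisfied · (1,3)2 5/5 satisfied · (1,4)2 3/3 satisfied
Row 2: (2,2)2 5/6 satisfied · (2,3)2 7/8 satisfied · (2,4)2 4/5 satisfied
Row 3: (3,1)2 3/3 satisfied · (3,2)2 4/5 satisfied · (3,3)1 1/6 not · (3,4)2 2/4 satisfied
Row 4: (4,1)2 2/4 satisfied · (4,4)1 2/3 satisfied
Row 5: (5,1)1 3/4 satisfied · (5,2)1 4/5 satisfied · (5,4)1 2/2 satisfied
Row 6: (6,1)1 3/3 satisfied · (6,2)1 4/4 satisfied · (6,3)1 3/3 satisfied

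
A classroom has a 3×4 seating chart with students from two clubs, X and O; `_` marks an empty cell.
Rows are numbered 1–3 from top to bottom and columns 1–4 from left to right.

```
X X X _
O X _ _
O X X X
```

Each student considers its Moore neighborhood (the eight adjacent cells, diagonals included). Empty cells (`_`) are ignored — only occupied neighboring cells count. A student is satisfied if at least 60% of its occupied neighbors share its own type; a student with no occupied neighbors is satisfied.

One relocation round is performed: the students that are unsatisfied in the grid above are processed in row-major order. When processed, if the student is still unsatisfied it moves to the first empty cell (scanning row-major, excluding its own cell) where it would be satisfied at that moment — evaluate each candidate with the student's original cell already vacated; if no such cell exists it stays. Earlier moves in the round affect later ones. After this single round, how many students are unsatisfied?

Initially unsatisfied (in order): (2,1), (3,1), (3,2).
  (2,1): no empty cell satisfies it; stays.
  (3,1): no empty cell satisfies it; stays.
  (3,2) → (1,4).
Resulting grid:
X X X X
O X _ _
O _ X X
Unsatisfied now: (2,1), (3,1).

2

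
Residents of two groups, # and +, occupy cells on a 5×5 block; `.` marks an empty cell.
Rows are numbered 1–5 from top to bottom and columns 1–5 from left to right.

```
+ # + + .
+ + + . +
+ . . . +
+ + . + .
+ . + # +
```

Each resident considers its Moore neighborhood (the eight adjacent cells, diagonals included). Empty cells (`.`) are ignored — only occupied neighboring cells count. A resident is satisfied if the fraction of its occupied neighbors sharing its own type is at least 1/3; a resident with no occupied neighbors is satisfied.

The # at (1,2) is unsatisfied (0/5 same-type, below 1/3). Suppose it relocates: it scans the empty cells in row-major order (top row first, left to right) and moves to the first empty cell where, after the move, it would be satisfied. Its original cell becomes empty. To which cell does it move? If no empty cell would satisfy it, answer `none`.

none

Vacating (1,2). Empty cells in order:
  (1,5): 0/2 same-type → still unsatisfied.
  (2,4): 0/5 same-type → still unsatisfied.
  (3,2): 0/6 same-type → still unsatisfied.
  (3,3): 0/4 same-type → still unsatisfied.
  (3,4): 0/4 same-type → still unsatisfied.
  (4,3): 1/4 same-type → still unsatisfied.
  (4,5): 1/4 same-type → still unsatisfied.
  (5,2): 0/4 same-type → still unsatisfied.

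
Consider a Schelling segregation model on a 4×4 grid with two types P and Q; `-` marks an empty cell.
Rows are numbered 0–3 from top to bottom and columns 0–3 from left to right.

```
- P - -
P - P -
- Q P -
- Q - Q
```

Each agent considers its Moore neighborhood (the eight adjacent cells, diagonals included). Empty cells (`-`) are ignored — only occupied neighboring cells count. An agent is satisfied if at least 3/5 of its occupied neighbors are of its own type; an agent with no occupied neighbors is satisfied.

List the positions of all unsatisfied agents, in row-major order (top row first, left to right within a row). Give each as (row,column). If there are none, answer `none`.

(1,0), (2,1), (2,2), (3,1), (3,3)

(0,1)P 2/2 ok
(1,0)P 1/2 unhappy
(1,2)P 2/3 ok
(2,1)Q 1/4 unhappy
(2,2)P 1/4 unhappy
(3,1)Q 1/2 unhappy
(3,3)Q 0/1 unhappy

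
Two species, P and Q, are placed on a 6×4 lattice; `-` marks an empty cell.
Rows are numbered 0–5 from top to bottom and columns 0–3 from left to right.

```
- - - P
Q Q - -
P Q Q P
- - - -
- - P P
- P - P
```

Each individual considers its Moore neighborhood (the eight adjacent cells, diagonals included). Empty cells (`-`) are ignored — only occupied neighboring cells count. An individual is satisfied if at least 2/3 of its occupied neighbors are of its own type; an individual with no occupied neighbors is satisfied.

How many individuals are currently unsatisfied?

Row 0: (0,3)P 0/0 ✓
Row 1: (1,0)Q 2/3 ✓ · (1,1)Q 3/4 ✓
Row 2: (2,0)P 0/3 ✗ · (2,1)Q 3/4 ✓ · (2,2)Q 2/3 ✓ · (2,3)P 0/1 ✗
Row 4: (4,2)P 3/3 ✓ · (4,3)P 2/2 ✓
Row 5: (5,1)P 1/1 ✓ · (5,3)P 2/2 ✓
Unsatisfied: (2,0), (2,3) — 2 in total.

2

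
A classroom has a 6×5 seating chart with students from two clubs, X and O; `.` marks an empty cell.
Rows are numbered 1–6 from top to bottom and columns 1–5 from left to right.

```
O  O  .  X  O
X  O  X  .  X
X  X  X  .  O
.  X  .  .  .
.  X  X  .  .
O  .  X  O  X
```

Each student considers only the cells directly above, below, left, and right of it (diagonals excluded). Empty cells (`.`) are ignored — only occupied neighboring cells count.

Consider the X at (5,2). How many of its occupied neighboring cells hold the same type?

2

Occupied neighbors of (5,2): (4,2)=X, (5,3)=X.
Same type (X): 2 of 2.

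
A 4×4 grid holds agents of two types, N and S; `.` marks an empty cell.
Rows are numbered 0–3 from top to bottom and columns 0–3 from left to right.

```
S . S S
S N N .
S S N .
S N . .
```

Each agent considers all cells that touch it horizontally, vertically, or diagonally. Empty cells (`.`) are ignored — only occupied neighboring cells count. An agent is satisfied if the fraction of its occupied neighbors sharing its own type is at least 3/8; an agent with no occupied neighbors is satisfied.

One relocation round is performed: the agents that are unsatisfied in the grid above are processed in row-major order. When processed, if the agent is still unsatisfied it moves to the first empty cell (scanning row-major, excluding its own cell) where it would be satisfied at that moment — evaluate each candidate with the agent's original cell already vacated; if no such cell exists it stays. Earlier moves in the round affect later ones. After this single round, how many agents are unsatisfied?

Initially unsatisfied (in order): (0,2), (1,1), (3,1).
  (0,2) → (0,1).
  (1,1) → (1,3).
  (3,1) → (0,2).
Resulting grid:
S S N S
S . N N
S S N .
S . . .
Unsatisfied now: (0,3).

1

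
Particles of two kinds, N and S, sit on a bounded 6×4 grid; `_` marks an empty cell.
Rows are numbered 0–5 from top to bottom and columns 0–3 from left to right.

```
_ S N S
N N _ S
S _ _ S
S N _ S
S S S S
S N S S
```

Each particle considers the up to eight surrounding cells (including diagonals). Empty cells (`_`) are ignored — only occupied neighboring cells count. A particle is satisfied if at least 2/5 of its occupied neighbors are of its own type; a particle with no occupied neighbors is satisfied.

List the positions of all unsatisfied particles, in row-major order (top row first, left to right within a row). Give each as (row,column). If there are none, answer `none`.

(0,1)S 0/3 unhappy
(0,2)N 1/4 unhappy
(0,3)S 1/2 ok
(1,0)N 1/3 unhappy
(1,1)N 2/4 ok
(1,3)S 2/3 ok
(2,0)S 1/4 unhappy
(2,3)S 2/2 ok
(3,0)S 3/4 ok
(3,1)N 0/5 unhappy
(3,3)S 3/3 ok
(4,0)S 3/5 ok
(4,1)S 5/7 ok
(4,2)S 5/7 ok
(4,3)S 4/4 ok
(5,0)S 2/3 ok
(5,1)N 0/5 unhappy
(5,2)S 4/5 ok
(5,3)S 3/3 ok

(0,1), (0,2), (1,0), (2,0), (3,1), (5,1)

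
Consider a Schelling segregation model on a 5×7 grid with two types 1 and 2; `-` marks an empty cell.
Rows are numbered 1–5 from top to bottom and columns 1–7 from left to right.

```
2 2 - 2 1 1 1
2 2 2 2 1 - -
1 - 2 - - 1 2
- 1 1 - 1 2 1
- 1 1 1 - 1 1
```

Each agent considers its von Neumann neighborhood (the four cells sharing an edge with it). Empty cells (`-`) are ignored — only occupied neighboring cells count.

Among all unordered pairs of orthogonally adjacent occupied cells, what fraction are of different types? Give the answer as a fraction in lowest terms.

5/14

Scan each occupied cell's neighbors to the right and below so each pair is counted once.
From row 1: 1 unlike of 8 pairs (running 1/8).
From row 2: 2 unlike of 6 pairs (running 3/14).
From row 3: 4 unlike of 4 pairs (running 7/18).
From row 4: 3 unlike of 7 pairs (running 10/25).
From row 5: 0 unlike of 3 pairs (running 10/28).
Total adjacent occupied pairs: 28; unlike-type pairs: 10.
10/28 reduces to 5/14.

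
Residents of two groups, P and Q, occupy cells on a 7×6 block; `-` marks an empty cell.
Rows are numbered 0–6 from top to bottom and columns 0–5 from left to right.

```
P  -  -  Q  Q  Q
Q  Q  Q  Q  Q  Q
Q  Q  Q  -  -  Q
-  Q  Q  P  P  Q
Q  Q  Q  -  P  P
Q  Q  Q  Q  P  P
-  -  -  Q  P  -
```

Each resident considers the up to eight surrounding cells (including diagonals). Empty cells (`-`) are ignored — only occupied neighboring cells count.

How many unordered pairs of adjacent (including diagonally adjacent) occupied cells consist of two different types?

Scan each occupied cell's neighbors to the right and below (and the two forward diagonals) so each pair is counted once.
From row 0: 2 unlike of 12 pairs (running 2/12).
From row 1: 0 unlike of 15 pairs (running 2/27).
From row 2: 2 unlike of 10 pairs (running 4/37).
From row 3: 5 unlike of 15 pairs (running 9/52).
From row 4: 1 unlike of 16 pairs (running 10/68).
From row 5: 3 unlike of 11 pairs (running 13/79).
From row 6: 1 unlike of 1 pairs (running 14/80).
Total adjacent occupied pairs: 80; unlike-type pairs: 14.

14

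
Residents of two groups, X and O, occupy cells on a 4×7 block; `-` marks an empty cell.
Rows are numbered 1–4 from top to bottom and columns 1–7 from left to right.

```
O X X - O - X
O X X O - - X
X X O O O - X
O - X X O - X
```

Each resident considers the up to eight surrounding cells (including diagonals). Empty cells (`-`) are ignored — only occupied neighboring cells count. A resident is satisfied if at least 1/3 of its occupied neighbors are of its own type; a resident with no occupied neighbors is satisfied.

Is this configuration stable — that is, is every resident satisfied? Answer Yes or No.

Row 1: (1,1)O 1/3 satisfied · (1,2)X 3/5 satisfied · (1,3)X 3/4 satisfied · (1,5)O 1/1 satisfied · (1,7)X 1/1 satisfied
Row 2: (2,1)O 1/5 not · (2,2)X 5/8 satisfied · (2,3)X 4/7 satisfied · (2,4)O 4/6 satisfied · (2,7)X 2/2 satisfied
Row 3: (3,1)X 2/4 satisfied · (3,2)X 4/7 satisfied · (3,3)O 2/7 not · (3,4)O 4/7 satisfied · (3,5)O 3/4 satisfied · (3,7)X 2/2 satisfied
Row 4: (4,1)O 0/2 not · (4,3)X 2/4 satisfied · (4,4)X 1/5 not · (4,5)O 2/3 satisfied · (4,7)X 1/1 satisfied
For instance (2,1) has only 1/5 same-type neighbors, below 1/3.

No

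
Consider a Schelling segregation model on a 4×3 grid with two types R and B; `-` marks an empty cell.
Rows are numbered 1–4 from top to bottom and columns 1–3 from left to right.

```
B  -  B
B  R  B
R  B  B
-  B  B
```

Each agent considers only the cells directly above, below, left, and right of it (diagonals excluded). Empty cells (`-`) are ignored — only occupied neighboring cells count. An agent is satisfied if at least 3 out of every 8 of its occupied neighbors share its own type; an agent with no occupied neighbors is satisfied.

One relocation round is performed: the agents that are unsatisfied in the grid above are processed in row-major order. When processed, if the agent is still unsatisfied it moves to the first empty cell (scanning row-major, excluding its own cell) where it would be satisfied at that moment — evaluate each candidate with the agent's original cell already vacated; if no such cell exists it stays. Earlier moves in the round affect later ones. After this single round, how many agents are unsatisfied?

Initially unsatisfied (in order): (2,1), (2,2), (3,1).
  (2,1) → (1,2).
  (2,2) → (2,1).
  (3,1): now satisfied by earlier moves; stays.
Resulting grid:
B B B
R - B
R B B
- B B
All satisfied now.

0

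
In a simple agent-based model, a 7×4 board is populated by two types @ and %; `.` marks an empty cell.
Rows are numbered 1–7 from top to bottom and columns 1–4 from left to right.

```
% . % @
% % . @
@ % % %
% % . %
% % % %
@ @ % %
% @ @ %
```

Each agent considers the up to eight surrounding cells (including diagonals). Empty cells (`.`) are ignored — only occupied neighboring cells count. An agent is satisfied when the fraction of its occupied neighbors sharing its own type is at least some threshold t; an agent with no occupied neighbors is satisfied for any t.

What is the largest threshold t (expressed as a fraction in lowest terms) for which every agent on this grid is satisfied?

0/1

Row 1: (1,1)% 2/2 · (1,3)% 1/3 · (1,4)@ 1/2
Row 2: (2,1)% 3/4 · (2,2)% 5/6 · (2,4)@ 1/4
Row 3: (3,1)@ 0/5 · (3,2)% 5/6 · (3,3)% 5/6 · (3,4)% 2/3
Row 4: (4,1)% 4/5 · (4,2)% 6/7 · (4,4)% 4/4
Row 5: (5,1)% 3/5 · (5,2)% 5/7 · (5,3)% 6/7 · (5,4)% 4/4
Row 6: (6,1)@ 2/5 · (6,2)@ 3/8 · (6,3)% 5/8 · (6,4)% 4/5
Row 7: (7,1)% 0/3 · (7,2)@ 3/5 · (7,3)@ 2/5 · (7,4)% 2/3
The smallest same-type fraction is 0/5 at (3,1), which reduces to 0/1. Any threshold above that leaves this agent unsatisfied.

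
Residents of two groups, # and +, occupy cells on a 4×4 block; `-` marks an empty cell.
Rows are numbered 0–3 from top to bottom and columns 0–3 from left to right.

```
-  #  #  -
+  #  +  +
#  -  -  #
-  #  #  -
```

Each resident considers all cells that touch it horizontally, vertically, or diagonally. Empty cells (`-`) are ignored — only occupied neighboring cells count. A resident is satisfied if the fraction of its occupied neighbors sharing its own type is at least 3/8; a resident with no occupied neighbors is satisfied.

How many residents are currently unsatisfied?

Row 0: (0,1)# 2/4 ok · (0,2)# 2/4 ok
Row 1: (1,0)+ 0/3 unhappy · (1,1)# 3/5 ok · (1,2)+ 1/5 unhappy · (1,3)+ 1/3 unhappy
Row 2: (2,0)# 2/3 ok · (2,3)# 1/3 unhappy
Row 3: (3,1)# 2/2 ok · (3,2)# 2/2 ok
Unsatisfied: (1,0), (1,2), (1,3), (2,3) — 4 in total.

4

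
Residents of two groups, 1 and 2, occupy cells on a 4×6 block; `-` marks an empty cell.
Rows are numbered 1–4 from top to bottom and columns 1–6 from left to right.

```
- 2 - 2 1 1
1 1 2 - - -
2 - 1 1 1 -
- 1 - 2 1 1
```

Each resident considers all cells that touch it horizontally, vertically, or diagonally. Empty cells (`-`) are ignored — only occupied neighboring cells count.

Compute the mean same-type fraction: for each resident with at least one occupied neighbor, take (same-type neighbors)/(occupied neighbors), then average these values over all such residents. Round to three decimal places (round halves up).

0.511

(1,2)2 1/3
(1,4)2 1/2
(1,5)1 1/2
(1,6)1 1/1
(2,1)1 1/3
(2,2)1 2/5
(2,3)2 2/5
(3,1)2 0/3
(3,3)1 3/5
(3,4)1 3/5
(3,5)1 3/4
(4,2)1 1/2
(4,4)2 0/4
(4,5)1 3/4
(4,6)1 2/2
Sum over 15 residents: 1/3 + 1/2 + 1/2 + 1/1 + 1/3 + 2/5 + 2/5 + 0/3 + 3/5 + 3/5 + 3/4 + 1/2 + 0/4 + 3/4 + 2/2 = 23/3; mean = 23/3 ÷ 15 = 23/45 = 0.511111… → 0.511.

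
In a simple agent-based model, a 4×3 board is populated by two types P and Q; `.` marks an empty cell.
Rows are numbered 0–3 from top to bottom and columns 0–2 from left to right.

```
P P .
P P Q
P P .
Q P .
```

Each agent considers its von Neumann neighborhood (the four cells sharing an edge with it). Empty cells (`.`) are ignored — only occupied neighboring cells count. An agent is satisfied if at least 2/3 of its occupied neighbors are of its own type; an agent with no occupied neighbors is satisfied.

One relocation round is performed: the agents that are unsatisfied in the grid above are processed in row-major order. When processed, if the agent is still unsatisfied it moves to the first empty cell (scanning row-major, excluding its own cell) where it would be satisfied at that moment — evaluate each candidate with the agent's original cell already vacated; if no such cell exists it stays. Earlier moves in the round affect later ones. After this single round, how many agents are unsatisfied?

Initially unsatisfied (in order): (1,2), (3,0), (3,1).
  (1,2): no empty cell satisfies it; stays.
  (3,0): no empty cell satisfies it; stays.
  (3,1) → (3,2).
Resulting grid:
P P .
P P Q
P P .
Q . P
Unsatisfied now: (1,2), (3,0).

2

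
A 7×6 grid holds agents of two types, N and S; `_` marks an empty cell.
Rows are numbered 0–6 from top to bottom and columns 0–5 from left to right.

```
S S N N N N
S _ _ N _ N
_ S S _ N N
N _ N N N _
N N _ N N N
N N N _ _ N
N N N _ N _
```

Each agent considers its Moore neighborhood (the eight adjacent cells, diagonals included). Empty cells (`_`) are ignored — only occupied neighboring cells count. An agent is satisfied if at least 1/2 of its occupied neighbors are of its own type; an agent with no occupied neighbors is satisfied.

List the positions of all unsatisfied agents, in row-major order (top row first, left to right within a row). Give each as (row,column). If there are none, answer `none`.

(2,2)

(0,0)S 2/2 satisfied
(0,1)S 2/3 satisfied
(0,2)N 2/3 satisfied
(0,3)N 3/3 satisfied
(0,4)N 4/4 satisfied
(0,5)N 2/2 satisfied
(1,0)S 3/3 satisfied
(1,3)N 4/5 satisfied
(1,5)N 4/4 satisfied
(2,1)S 2/4 satisfied
(2,2)S 1/4 not
(2,4)N 5/5 satisfied
(2,5)N 3/3 satisfied
(3,0)N 2/3 satisfied
(3,2)N 3/5 satisfied
(3,3)N 5/6 satisfied
(3,4)N 6/6 satisfied
(4,0)N 4/4 satisfied
(4,1)N 6/6 satisfied
(4,3)N 5/5 satisfied
(4,4)N 5/5 satisfied
(4,5)N 3/3 satisfied
(5,0)N 5/5 satisfied
(5,1)N 7/7 satisfied
(5,2)N 5/5 satisfied
(5,5)N 3/3 satisfied
(6,0)N 3/3 satisfied
(6,1)N 5/5 satisfied
(6,2)N 3/3 satisfied
(6,4)N 1/1 satisfied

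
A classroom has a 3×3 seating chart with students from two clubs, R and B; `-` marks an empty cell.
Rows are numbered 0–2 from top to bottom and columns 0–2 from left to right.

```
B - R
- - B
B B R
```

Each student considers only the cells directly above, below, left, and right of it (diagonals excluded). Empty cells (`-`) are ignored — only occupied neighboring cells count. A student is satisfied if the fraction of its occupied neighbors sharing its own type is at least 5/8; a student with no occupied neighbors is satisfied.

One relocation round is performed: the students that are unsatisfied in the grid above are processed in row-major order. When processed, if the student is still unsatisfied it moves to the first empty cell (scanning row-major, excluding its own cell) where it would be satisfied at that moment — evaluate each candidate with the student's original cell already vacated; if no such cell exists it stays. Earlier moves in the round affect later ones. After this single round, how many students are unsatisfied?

Initially unsatisfied (in order): (0,2), (1,2), (2,1), (2,2).
  (0,2): no empty cell satisfies it; stays.
  (1,2) → (1,0).
  (2,1) → (1,1).
  (2,2): now satisfied by earlier moves; stays.
Resulting grid:
B - R
B B -
B - R
All satisfied now.

0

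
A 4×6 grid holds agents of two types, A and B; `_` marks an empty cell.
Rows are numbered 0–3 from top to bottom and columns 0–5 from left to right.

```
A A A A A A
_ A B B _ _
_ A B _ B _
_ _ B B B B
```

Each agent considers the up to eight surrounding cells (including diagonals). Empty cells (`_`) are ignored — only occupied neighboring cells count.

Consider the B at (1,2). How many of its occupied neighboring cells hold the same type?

Occupied neighbors of (1,2): (0,1)=A, (0,2)=A, (0,3)=A, (1,1)=A, (1,3)=B, (2,1)=A, (2,2)=B.
Same type (B): 2 of 7.

2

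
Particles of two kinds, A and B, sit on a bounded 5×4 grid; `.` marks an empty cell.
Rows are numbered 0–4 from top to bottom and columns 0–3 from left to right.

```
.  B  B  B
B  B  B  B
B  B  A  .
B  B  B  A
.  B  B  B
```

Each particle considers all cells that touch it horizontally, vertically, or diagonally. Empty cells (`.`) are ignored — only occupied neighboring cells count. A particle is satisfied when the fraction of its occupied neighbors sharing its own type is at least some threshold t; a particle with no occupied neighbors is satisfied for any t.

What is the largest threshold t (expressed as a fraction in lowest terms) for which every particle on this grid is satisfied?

(0,1)B 4/4
(0,2)B 5/5
(0,3)B 3/3
(1,0)B 4/4
(1,1)B 6/7
(1,2)B 6/7
(1,3)B 3/4
(2,0)B 5/5
(2,1)B 7/8
(2,2)A 1/7
(3,0)B 4/4
(3,1)B 6/7
(3,2)B 5/7
(3,3)A 1/4
(4,1)B 4/4
(4,2)B 4/5
(4,3)B 2/3
The smallest same-type fraction is 1/7 at (2,2), which reduces to 1/7. Any threshold above that leaves this particle unsatisfied.

1/7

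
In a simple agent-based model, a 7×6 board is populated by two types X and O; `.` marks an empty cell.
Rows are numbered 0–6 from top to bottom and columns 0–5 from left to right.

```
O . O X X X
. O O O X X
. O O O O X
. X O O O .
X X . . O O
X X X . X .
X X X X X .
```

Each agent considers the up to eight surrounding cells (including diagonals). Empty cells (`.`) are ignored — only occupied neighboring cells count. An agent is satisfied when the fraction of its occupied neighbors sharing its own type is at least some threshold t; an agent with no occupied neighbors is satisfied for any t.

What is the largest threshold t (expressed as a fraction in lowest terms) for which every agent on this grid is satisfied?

2/5

(0,0)O 1/1
(0,2)O 3/4
(0,3)X 2/5
(0,4)X 4/5
(0,5)X 3/3
(1,1)O 5/5
(1,2)O 6/7
(1,3)O 5/8
(1,4)X 5/8
(1,5)X 4/5
(2,1)O 4/5
(2,2)O 7/8
(2,3)O 7/8
(2,4)O 4/7
(2,5)X 2/4
(3,1)X 2/5
(3,2)O 4/6
(3,3)O 6/6
(3,4)O 5/6
(4,0)X 4/4
(4,1)X 5/6
(4,4)O 3/4
(4,5)O 2/3
(5,0)X 5/5
(5,1)X 7/7
(5,2)X 5/5
(5,4)X 2/4
(6,0)X 3/3
(6,1)X 5/5
(6,2)X 4/4
(6,3)X 4/4
(6,4)X 2/2
The smallest same-type fraction is 2/5 at (0,3), which reduces to 2/5. Any threshold above that leaves this agent unsatisfied.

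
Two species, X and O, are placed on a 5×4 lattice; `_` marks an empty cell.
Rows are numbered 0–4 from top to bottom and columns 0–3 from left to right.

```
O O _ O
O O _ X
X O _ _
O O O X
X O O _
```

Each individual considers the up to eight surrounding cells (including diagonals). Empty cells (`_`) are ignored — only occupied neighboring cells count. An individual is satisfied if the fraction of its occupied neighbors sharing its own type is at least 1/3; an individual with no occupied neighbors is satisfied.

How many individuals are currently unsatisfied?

Row 0: (0,0)O 3/3 satisfied · (0,1)O 3/3 satisfied · (0,3)O 0/1 not
Row 1: (1,0)O 4/5 satisfied · (1,1)O 4/5 satisfied · (1,3)X 0/1 not
Row 2: (2,0)X 0/5 not · (2,1)O 5/6 satisfied
Row 3: (3,0)O 3/5 satisfied · (3,1)O 5/7 satisfied · (3,2)O 4/5 satisfied · (3,3)X 0/2 not
Row 4: (4,0)X 0/3 not · (4,1)O 4/5 satisfied · (4,2)O 3/4 satisfied
Unsatisfied: (0,3), (1,3), (2,0), (3,3), (4,0) — 5 in total.

5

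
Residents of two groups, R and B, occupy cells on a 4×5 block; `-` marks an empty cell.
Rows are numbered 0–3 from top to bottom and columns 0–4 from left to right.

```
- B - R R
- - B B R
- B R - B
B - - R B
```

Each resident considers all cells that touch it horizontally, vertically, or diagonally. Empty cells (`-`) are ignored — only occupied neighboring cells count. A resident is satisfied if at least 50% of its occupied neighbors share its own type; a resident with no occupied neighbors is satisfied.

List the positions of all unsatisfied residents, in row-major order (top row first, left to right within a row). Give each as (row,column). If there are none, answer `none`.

(1,3), (2,2), (3,3)

Row 0: (0,1)B 1/1 ✓ · (0,3)R 2/4 ✓ · (0,4)R 2/3 ✓
Row 1: (1,2)B 3/5 ✓ · (1,3)B 2/6 ✗ · (1,4)R 2/4 ✓
Row 2: (2,1)B 2/3 ✓ · (2,2)R 1/4 ✗ · (2,4)B 2/4 ✓
Row 3: (3,0)B 1/1 ✓ · (3,3)R 1/3 ✗ · (3,4)B 1/2 ✓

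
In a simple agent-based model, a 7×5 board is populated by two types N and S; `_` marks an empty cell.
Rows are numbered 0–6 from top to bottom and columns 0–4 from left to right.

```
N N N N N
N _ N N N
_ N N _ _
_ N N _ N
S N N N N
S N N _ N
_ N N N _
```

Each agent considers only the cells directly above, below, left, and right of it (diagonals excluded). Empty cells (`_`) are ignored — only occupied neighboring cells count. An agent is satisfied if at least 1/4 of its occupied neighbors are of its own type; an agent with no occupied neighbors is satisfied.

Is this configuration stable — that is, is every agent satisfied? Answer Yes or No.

(0,0)N 2/2 ok
(0,1)N 2/2 ok
(0,2)N 3/3 ok
(0,3)N 3/3 ok
(0,4)N 2/2 ok
(1,0)N 1/1 ok
(1,2)N 3/3 ok
(1,3)N 3/3 ok
(1,4)N 2/2 ok
(2,1)N 2/2 ok
(2,2)N 3/3 ok
(3,1)N 3/3 ok
(3,2)N 3/3 ok
(3,4)N 1/1 ok
(4,0)S 1/2 ok
(4,1)N 3/4 ok
(4,2)N 4/4 ok
(4,3)N 2/2 ok
(4,4)N 3/3 ok
(5,0)S 1/2 ok
(5,1)N 3/4 ok
(5,2)N 3/3 ok
(5,4)N 1/1 ok
(6,1)N 2/2 ok
(6,2)N 3/3 ok
(6,3)N 1/1 ok
All meet the threshold, so the configuration is stable.

Yes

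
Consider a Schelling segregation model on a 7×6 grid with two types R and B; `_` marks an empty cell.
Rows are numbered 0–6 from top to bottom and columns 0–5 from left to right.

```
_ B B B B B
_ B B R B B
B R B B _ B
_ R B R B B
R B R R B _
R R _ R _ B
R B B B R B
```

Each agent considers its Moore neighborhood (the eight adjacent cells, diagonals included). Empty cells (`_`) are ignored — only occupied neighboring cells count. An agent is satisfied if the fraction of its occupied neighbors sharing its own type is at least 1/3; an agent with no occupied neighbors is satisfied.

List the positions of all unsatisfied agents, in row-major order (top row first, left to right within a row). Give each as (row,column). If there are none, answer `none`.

(1,3), (2,1), (3,3), (4,1), (6,1), (6,4)

Row 0: (0,1)B 3/3 ok · (0,2)B 4/5 ok · (0,3)B 4/5 ok · (0,4)B 4/5 ok · (0,5)B 3/3 ok
Row 1: (1,1)B 5/6 ok · (1,2)B 6/8 ok · (1,3)R 0/7 unhappy · (1,4)B 6/7 ok · (1,5)B 4/4 ok
Row 2: (2,0)B 1/3 ok · (2,1)R 1/6 unhappy · (2,2)B 4/8 ok · (2,3)B 5/7 ok · (2,5)B 4/4 ok
Row 3: (3,1)R 3/7 ok · (3,2)B 3/8 ok · (3,3)R 2/7 unhappy · (3,4)B 4/6 ok · (3,5)B 3/3 ok
Row 4: (4,0)R 3/4 ok · (4,1)B 1/6 unhappy · (4,2)R 5/7 ok · (4,3)R 3/6 ok · (4,4)B 3/6 ok
Row 5: (5,0)R 3/5 ok · (5,1)R 4/7 ok · (5,3)R 3/6 ok · (5,5)B 2/3 ok
Row 6: (6,0)R 2/3 ok · (6,1)B 1/4 unhappy · (6,2)B 2/4 ok · (6,3)B 1/3 ok · (6,4)R 1/4 unhappy · (6,5)B 1/2 ok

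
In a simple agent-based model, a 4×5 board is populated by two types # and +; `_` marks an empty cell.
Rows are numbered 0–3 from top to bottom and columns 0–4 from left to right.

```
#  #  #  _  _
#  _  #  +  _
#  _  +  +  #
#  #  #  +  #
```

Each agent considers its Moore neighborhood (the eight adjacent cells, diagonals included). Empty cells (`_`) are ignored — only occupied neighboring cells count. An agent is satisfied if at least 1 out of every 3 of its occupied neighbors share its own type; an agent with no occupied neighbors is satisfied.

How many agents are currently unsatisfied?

2

(0,0)# 2/2 ok
(0,1)# 4/4 ok
(0,2)# 2/3 ok
(1,0)# 3/3 ok
(1,2)# 2/5 ok
(1,3)+ 2/5 ok
(2,0)# 3/3 ok
(2,2)+ 3/6 ok
(2,3)+ 3/7 ok
(2,4)# 1/4 unhappy
(3,0)# 2/2 ok
(3,1)# 3/4 ok
(3,2)# 1/4 unhappy
(3,3)+ 2/5 ok
(3,4)# 1/3 ok
Unsatisfied: (2,4), (3,2) — 2 in total.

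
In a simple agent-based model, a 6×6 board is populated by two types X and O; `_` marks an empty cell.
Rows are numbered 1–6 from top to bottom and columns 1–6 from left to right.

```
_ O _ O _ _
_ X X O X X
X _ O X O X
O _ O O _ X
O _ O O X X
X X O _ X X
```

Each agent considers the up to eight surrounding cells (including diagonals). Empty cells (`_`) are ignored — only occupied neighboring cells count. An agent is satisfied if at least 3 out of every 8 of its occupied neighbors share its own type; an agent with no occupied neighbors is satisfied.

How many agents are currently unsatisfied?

(1,2)O 0/2 ✗
(1,4)O 1/3 ✗
(2,2)X 2/4 ✓
(2,3)X 2/6 ✗
(2,4)O 3/6 ✓
(2,5)X 3/6 ✓
(2,6)X 2/3 ✓
(3,1)X 1/2 ✓
(3,3)O 3/6 ✓
(3,4)X 2/7 ✗
(3,5)O 2/7 ✗
(3,6)X 3/4 ✓
(4,1)O 1/2 ✓
(4,3)O 4/5 ✓
(4,4)O 5/7 ✓
(4,6)X 3/4 ✓
(5,1)O 1/3 ✗
(5,3)O 4/5 ✓
(5,4)O 4/6 ✓
(5,5)X 4/6 ✓
(5,6)X 4/4 ✓
(6,1)X 1/2 ✓
(6,2)X 1/4 ✗
(6,3)O 2/3 ✓
(6,5)X 3/4 ✓
(6,6)X 3/3 ✓
Unsatisfied: (1,2), (1,4), (2,3), (3,4), (3,5), (5,1), (6,2) — 7 in total.

7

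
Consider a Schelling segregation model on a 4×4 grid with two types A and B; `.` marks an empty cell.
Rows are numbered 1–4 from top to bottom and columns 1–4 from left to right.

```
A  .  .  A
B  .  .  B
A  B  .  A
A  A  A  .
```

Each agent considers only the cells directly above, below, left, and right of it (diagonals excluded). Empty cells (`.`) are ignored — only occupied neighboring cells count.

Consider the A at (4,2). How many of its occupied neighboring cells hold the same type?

2

Occupied neighbors of (4,2): (3,2)=B, (4,1)=A, (4,3)=A.
Same type (A): 2 of 3.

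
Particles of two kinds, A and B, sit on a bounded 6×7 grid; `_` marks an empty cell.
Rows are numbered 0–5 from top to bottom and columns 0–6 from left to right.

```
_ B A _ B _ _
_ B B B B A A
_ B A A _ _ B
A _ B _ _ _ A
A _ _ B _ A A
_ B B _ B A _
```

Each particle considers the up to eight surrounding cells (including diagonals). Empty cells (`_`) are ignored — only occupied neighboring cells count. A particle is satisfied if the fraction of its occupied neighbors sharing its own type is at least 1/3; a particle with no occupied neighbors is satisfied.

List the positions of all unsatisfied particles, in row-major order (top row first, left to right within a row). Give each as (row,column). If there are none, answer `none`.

(0,2), (1,5), (2,2), (2,3), (2,6)

(0,1)B 2/3 ✓
(0,2)A 0/4 ✗
(0,4)B 2/3 ✓
(1,1)B 3/5 ✓
(1,2)B 4/7 ✓
(1,3)B 3/6 ✓
(1,4)B 2/4 ✓
(1,5)A 1/4 ✗
(1,6)A 1/2 ✓
(2,1)B 3/5 ✓
(2,2)A 1/6 ✗
(2,3)A 1/5 ✗
(2,6)B 0/3 ✗
(3,0)A 1/2 ✓
(3,2)B 2/4 ✓
(3,6)A 2/3 ✓
(4,0)A 1/2 ✓
(4,3)B 3/3 ✓
(4,5)A 3/4 ✓
(4,6)A 3/3 ✓
(5,1)B 1/2 ✓
(5,2)B 2/2 ✓
(5,4)B 1/3 ✓
(5,5)A 2/3 ✓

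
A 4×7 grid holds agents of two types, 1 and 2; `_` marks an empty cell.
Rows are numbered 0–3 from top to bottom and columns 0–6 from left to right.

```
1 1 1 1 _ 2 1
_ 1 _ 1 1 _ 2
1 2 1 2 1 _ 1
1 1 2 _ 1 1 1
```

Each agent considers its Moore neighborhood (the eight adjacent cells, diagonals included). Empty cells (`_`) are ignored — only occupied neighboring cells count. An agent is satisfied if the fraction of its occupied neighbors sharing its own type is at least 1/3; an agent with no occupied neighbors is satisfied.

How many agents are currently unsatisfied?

3

(0,0)1 2/2 ✓
(0,1)1 3/3 ✓
(0,2)1 4/4 ✓
(0,3)1 3/3 ✓
(0,5)2 1/3 ✓
(0,6)1 0/2 ✗
(1,1)1 5/6 ✓
(1,3)1 5/6 ✓
(1,4)1 3/5 ✓
(1,6)2 1/3 ✓
(2,0)1 3/4 ✓
(2,1)2 1/6 ✗
(2,2)1 3/6 ✓
(2,3)2 1/6 ✗
(2,4)1 4/5 ✓
(2,6)1 2/3 ✓
(3,0)1 2/3 ✓
(3,1)1 3/5 ✓
(3,2)2 2/4 ✓
(3,4)1 2/3 ✓
(3,5)1 4/4 ✓
(3,6)1 2/2 ✓
Unsatisfied: (0,6), (2,1), (2,3) — 3 in total.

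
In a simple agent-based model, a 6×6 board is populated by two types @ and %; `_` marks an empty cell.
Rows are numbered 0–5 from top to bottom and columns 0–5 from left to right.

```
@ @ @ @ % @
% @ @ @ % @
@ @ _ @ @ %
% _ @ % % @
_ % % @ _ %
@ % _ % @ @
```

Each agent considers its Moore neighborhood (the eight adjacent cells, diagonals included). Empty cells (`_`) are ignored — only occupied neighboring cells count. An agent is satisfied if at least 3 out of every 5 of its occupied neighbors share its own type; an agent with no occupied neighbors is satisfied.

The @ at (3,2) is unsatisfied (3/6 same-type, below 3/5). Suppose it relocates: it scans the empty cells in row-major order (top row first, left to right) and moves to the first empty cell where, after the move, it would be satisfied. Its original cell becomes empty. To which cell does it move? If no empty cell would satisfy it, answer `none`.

Vacating (3,2). Empty cells in order:
  (2,2): 5/6 same-type → satisfied — stop here.

(2,2)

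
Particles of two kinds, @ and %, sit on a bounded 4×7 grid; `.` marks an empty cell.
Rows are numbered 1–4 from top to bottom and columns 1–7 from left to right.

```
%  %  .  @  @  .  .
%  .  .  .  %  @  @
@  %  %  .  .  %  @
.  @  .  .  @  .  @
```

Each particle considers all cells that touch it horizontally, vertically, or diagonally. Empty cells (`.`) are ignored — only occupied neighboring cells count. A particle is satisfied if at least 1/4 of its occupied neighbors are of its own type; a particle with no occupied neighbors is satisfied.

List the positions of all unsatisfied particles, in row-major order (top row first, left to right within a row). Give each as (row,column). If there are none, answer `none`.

Row 1: (1,1)% 2/2 satisfied · (1,2)% 2/2 satisfied · (1,4)@ 1/2 satisfied · (1,5)@ 2/3 satisfied
Row 2: (2,1)% 3/4 satisfied · (2,5)% 1/4 satisfied · (2,6)@ 3/5 satisfied · (2,7)@ 2/3 satisfied
Row 3: (3,1)@ 1/3 satisfied · (3,2)% 2/4 satisfied · (3,3)% 1/2 satisfied · (3,6)% 1/6 not · (3,7)@ 3/4 satisfied
Row 4: (4,2)@ 1/3 satisfied · (4,5)@ 0/1 not · (4,7)@ 1/2 satisfied

(3,6), (4,5)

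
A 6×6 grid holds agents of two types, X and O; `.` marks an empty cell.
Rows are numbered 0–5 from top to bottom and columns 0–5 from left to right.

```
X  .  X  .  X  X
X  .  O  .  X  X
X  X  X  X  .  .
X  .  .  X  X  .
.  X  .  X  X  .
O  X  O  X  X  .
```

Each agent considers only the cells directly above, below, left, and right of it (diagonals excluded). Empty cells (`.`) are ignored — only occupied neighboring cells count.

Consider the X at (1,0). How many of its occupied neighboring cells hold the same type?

Occupied neighbors of (1,0): (0,0)=X, (2,0)=X.
Same type (X): 2 of 2.

2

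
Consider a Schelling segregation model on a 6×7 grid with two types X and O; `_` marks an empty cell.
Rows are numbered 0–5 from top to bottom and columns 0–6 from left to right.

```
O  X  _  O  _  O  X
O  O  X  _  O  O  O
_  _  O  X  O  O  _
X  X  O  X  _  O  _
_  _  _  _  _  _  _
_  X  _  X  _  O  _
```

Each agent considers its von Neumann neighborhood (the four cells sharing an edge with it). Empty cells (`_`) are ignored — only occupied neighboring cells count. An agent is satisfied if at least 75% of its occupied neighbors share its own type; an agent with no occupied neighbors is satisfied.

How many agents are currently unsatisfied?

(0,0)O 1/2 ✗
(0,1)X 0/2 ✗
(0,3)O 0/0 ✓
(0,5)O 1/2 ✗
(0,6)X 0/2 ✗
(1,0)O 2/2 ✓
(1,1)O 1/3 ✗
(1,2)X 0/2 ✗
(1,4)O 2/2 ✓
(1,5)O 4/4 ✓
(1,6)O 1/2 ✗
(2,2)O 1/3 ✗
(2,3)X 1/3 ✗
(2,4)O 2/3 ✗
(2,5)O 3/3 ✓
(3,0)X 1/1 ✓
(3,1)X 1/2 ✗
(3,2)O 1/3 ✗
(3,3)X 1/2 ✗
(3,5)O 1/1 ✓
(5,1)X 0/0 ✓
(5,3)X 0/0 ✓
(5,5)O 0/0 ✓
Unsatisfied: (0,0), (0,1), (0,5), (0,6), (1,1), (1,2), (1,6), (2,2), (2,3), (2,4), (3,1), (3,2), (3,3) — 13 in total.

13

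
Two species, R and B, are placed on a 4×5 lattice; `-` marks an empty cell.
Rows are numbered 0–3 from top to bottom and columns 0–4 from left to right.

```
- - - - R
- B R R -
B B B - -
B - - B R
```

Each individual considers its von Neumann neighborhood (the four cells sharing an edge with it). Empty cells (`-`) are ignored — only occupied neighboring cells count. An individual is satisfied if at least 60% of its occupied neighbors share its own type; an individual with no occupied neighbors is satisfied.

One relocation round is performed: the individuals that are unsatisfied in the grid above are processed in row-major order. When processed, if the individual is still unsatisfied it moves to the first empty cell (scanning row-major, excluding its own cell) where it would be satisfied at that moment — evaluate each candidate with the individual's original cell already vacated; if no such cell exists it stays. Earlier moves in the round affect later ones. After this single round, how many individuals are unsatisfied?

Initially unsatisfied (in order): (1,1), (1,2), (2,2), (3,3), (3,4).
  (1,1) → (0,0).
  (1,2) → (0,2).
  (2,2): now satisfied by earlier moves; stays.
  (3,3) → (1,0).
  (3,4): now satisfied by earlier moves; stays.
Resulting grid:
B - R - R
B - - R -
B B B - -
B - - - R
All satisfied now.

0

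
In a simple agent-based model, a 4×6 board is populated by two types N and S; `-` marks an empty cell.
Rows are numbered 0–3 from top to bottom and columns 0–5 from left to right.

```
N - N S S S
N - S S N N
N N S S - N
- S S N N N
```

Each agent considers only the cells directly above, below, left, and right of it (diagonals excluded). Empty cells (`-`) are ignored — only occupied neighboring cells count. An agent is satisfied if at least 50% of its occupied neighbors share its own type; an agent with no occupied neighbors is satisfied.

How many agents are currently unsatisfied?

4

(0,0)N 1/1 ok
(0,2)N 0/2 unhappy
(0,3)S 2/3 ok
(0,4)S 2/3 ok
(0,5)S 1/2 ok
(1,0)N 2/2 ok
(1,2)S 2/3 ok
(1,3)S 3/4 ok
(1,4)N 1/3 unhappy
(1,5)N 2/3 ok
(2,0)N 2/2 ok
(2,1)N 1/3 unhappy
(2,2)S 3/4 ok
(2,3)S 2/3 ok
(2,5)N 2/2 ok
(3,1)S 1/2 ok
(3,2)S 2/3 ok
(3,3)N 1/3 unhappy
(3,4)N 2/2 ok
(3,5)N 2/2 ok
Unsatisfied: (0,2), (1,4), (2,1), (3,3) — 4 in total.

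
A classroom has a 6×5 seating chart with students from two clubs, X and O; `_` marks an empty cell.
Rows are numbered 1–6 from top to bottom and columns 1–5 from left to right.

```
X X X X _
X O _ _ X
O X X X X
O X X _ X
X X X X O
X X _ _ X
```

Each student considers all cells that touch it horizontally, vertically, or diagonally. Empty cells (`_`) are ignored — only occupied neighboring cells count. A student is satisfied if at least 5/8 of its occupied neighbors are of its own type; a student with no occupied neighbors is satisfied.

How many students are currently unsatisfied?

Row 1: (1,1)X 2/3 satisfied · (1,2)X 3/4 satisfied · (1,3)X 2/3 satisfied · (1,4)X 2/2 satisfied
Row 2: (2,1)X 3/5 not · (2,2)O 1/7 not · (2,5)X 3/3 satisfied
Row 3: (3,1)O 2/5 not · (3,2)X 4/7 not · (3,3)X 4/5 satisfied · (3,4)X 5/5 satisfied · (3,5)X 3/3 satisfied
Row 4: (4,1)O 1/5 not · (4,2)X 6/8 satisfied · (4,3)X 7/7 satisfied · (4,5)X 3/4 satisfied
Row 5: (5,1)X 4/5 satisfied · (5,2)X 6/7 satisfied · (5,3)X 5/5 satisfied · (5,4)X 4/5 satisfied · (5,5)O 0/3 not
Row 6: (6,1)X 3/3 satisfied · (6,2)X 4/4 satisfied · (6,5)X 1/2 not
Unsatisfied: (2,1), (2,2), (3,1), (3,2), (4,1), (5,5), (6,5) — 7 in total.

7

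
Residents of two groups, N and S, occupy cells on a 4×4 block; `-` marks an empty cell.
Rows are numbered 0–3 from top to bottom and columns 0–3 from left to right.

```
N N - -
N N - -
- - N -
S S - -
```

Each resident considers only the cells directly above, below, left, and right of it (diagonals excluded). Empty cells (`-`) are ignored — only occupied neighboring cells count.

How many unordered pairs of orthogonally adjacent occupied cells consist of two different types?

0

Scan each occupied cell's neighbors to the right and below so each pair is counted once.
Row 0: N(0,0)–N(0,1)= N(0,0)–N(1,0)= N(0,1)–N(1,1)=  → 0/3 unlike.
Row 1: N(1,0)–N(1,1)=  → 0/1 unlike.
Row 3: S(3,0)–S(3,1)=  → 0/1 unlike.
Total adjacent occupied pairs: 5; unlike-type pairs: 0.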